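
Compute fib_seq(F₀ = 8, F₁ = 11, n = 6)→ [8, 11, 19, 30, 49, 79]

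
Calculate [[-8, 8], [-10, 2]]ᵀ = [[-8, -10], [8, 2]]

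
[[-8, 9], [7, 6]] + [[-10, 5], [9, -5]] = [[-18, 14], [16, 1]]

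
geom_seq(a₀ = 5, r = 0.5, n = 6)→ a_0 = 5*0.5^0 = 5.0
a_1 = 5*0.5^1 = 2.5
a_2 = 5*0.5^2 = 1.25
...
= [5.0, 2.5, 1.25, 0.625, 0.3125, 0.15625]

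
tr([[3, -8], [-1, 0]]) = diagonal: 3 + 0
= 3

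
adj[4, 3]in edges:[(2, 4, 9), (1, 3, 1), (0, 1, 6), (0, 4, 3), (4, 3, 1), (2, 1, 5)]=1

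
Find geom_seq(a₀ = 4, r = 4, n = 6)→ a_0 = 4*4^0 = 4
a_1 = 4*4^1 = 16
a_2 = 4*4^2 = 64
...
= [4, 16, 64, 256, 1024, 4096]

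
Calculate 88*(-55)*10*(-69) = 3339600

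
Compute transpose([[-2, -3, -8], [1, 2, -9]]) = [[-2, 1], [-3, 2], [-8, -9]]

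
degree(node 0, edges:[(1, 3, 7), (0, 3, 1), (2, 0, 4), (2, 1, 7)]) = 2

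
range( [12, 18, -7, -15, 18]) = 33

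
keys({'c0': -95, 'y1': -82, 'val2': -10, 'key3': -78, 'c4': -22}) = ['c0', 'y1', 'val2', 'key3', 'c4']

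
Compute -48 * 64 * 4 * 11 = -135168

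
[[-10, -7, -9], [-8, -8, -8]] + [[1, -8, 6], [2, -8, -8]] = [[-9, -15, -3], [-6, -16, -16]]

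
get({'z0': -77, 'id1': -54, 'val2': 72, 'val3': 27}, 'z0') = -77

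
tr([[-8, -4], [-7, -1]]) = diagonal: (-8) + (-1)
= -9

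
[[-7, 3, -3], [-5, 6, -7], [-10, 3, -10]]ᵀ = [[-7, -5, -10], [3, 6, 3], [-3, -7, -10]]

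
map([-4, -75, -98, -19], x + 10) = -4+10=6, -75+10=-65, -98+10=-88, -19+10=-9
= [6, -65, -88, -9]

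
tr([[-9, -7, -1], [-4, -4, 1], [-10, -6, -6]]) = -19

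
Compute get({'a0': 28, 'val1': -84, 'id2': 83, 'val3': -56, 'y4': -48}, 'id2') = 83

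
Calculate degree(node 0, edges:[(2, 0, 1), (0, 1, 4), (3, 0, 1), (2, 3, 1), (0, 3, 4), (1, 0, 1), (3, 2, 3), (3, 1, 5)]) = 5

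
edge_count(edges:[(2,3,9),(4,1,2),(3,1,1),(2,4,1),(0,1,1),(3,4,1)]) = 6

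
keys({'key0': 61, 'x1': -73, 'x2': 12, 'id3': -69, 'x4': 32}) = ['key0', 'x1', 'x2', 'id3', 'x4']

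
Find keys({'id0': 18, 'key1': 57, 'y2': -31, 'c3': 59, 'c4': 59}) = ['id0', 'key1', 'y2', 'c3', 'c4']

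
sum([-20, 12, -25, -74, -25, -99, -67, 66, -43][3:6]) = slice → [-74, -25, -99]
(-74) + (-25) + (-99)
= -198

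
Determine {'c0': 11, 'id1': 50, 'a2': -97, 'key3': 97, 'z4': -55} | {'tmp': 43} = {'c0': 11, 'id1': 50, 'a2': -97, 'key3': 97, 'z4': -55, 'tmp': 43}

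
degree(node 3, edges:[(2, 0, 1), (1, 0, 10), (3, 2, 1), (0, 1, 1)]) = 1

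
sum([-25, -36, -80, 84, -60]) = -117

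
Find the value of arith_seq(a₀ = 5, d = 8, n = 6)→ a_0 = 5 + 0*8 = 5
a_1 = 5 + 1*8 = 13
a_2 = 5 + 2*8 = 21
...
= [5, 13, 21, 29, 37, 45]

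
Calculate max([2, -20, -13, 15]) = 15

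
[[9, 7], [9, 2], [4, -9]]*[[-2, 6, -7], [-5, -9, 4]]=[[-53, -9, -35], [-28, 36, -55], [37, 105, -64]]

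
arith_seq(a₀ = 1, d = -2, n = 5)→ [1, -1, -3, -5, -7]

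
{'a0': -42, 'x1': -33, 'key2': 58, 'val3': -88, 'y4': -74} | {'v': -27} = {'a0': -42, 'x1': -33, 'key2': 58, 'val3': -88, 'y4': -74, 'v': -27}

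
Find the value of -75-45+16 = -104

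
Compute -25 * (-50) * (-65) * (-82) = 6662500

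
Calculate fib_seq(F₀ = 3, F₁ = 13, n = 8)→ F_2 = F_1 + F_0 = 16
F_3 = F_2 + F_1 = 29
F_4 = F_3 + F_2 = 45
...
= [3, 13, 16, 29, 45, 74, 119, 193]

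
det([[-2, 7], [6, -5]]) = (-2)*(-5) - (7)*(6)
= -32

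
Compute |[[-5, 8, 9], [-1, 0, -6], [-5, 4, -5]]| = (1)*(-5)*det([[0, -6], [4, -5]]) + (-1)*(8)*det([[-1, -6], [-5, -5]]) + (1)*(9)*det([[-1, 0], [-5, 4]])
= -120 + 200 + -36
= 44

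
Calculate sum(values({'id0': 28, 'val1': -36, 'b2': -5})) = 28 + (-36) + (-5)
= -13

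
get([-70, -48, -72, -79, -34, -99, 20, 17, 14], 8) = 14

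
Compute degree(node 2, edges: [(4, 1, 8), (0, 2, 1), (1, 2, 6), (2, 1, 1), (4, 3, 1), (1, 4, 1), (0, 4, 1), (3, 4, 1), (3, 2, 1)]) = 4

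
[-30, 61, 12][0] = -30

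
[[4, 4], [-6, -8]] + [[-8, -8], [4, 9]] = [[-4, -4], [-2, 1]]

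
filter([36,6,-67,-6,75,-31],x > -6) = keep x where x > -6: 36✓, 6✓, -67✗, -6✗, 75✓, -31✗
= [36, 6, 75]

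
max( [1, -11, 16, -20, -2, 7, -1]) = 16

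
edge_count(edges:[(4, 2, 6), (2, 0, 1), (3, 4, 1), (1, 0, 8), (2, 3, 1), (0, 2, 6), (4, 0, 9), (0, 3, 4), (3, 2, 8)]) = 9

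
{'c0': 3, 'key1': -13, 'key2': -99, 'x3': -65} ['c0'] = 3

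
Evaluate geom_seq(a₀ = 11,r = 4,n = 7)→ [11, 44, 176, 704, 2816, 11264, 45056]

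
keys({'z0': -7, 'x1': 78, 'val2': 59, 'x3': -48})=['z0', 'x1', 'val2', 'x3']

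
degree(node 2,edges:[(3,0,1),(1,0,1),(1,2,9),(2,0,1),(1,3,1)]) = incident: (1,2), (2,0)
= 2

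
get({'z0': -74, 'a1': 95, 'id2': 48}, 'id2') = 48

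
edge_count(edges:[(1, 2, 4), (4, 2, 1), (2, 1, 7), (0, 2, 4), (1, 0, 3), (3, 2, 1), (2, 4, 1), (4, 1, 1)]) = 8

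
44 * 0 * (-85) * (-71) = 0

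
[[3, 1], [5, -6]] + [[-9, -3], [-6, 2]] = [[-6, -2], [-1, -4]]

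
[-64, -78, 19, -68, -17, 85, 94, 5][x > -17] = keep x where x > -17: -64✗, -78✗, 19✓, -68✗, -17✗, 85✓, 94✓, 5✓
= [19, 85, 94, 5]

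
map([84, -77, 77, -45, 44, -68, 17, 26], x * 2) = [168, -154, 154, -90, 88, -136, 34, 52]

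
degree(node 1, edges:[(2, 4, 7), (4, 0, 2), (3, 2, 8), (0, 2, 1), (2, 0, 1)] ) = incident: none
= 0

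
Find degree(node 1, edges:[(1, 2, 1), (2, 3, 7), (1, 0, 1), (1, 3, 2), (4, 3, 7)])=incident: (1,2), (1,0), (1,3)
= 3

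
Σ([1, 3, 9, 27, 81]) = 1 + 3 + 9 + 27 + 81
= 121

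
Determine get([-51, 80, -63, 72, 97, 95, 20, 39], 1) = 80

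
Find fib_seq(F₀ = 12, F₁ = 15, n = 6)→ F_2 = F_1 + F_0 = 27
F_3 = F_2 + F_1 = 42
F_4 = F_3 + F_2 = 69
...
= [12, 15, 27, 42, 69, 111]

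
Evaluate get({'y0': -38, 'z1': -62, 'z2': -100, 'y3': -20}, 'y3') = -20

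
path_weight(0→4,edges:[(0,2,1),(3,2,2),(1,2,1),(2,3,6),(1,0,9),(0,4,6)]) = w(0→4)=6
= 6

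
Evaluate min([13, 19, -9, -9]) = -9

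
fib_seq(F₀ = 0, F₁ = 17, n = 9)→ [0, 17, 17, 34, 51, 85, 136, 221, 357]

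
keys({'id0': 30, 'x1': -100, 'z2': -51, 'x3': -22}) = ['id0', 'x1', 'z2', 'x3']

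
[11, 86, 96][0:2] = [11, 86]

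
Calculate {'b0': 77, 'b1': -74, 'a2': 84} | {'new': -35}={'b0': 77, 'b1': -74, 'a2': 84, 'new': -35}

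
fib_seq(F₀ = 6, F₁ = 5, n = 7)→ F_2 = F_1 + F_0 = 11
F_3 = F_2 + F_1 = 16
F_4 = F_3 + F_2 = 27
...
= [6, 5, 11, 16, 27, 43, 70]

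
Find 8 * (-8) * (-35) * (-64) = -143360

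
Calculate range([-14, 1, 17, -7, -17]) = 34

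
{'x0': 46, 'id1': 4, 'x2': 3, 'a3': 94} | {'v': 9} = {'x0': 46, 'id1': 4, 'x2': 3, 'a3': 94, 'v': 9}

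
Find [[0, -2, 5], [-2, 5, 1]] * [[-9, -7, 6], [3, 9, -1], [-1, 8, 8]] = [[-11, 22, 42], [32, 67, -9]]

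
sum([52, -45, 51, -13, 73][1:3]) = 6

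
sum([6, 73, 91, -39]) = 6 + 73 + 91 + (-39)
= 131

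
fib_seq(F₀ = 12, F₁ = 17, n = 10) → [12, 17, 29, 46, 75, 121, 196, 317, 513, 830]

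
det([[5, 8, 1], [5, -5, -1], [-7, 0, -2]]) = 151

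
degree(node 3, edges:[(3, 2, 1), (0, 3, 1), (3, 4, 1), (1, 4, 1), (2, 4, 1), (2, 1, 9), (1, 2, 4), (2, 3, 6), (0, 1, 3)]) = incident: (3,2), (0,3), (3,4), (2,3)
= 4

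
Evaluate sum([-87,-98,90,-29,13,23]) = -88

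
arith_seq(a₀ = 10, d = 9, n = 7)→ a_0 = 10 + 0*9 = 10
a_1 = 10 + 1*9 = 19
a_2 = 10 + 2*9 = 28
...
= [10, 19, 28, 37, 46, 55, 64]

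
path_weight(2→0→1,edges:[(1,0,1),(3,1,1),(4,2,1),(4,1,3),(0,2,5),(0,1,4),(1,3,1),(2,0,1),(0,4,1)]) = 5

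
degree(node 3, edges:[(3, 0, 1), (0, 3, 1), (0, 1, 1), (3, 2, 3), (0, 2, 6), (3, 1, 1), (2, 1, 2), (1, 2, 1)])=4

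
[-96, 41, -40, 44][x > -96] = [41, -40, 44]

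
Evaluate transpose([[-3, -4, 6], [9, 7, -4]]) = [[-3, 9], [-4, 7], [6, -4]]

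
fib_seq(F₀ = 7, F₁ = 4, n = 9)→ F_2 = F_1 + F_0 = 11
F_3 = F_2 + F_1 = 15
F_4 = F_3 + F_2 = 26
...
= [7, 4, 11, 15, 26, 41, 67, 108, 175]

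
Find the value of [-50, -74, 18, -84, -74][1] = -74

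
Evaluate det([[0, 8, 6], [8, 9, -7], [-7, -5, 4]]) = 274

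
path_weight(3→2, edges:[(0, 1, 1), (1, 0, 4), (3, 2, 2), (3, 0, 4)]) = 2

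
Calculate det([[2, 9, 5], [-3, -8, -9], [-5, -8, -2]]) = (1)*(2)*det([[-8, -9], [-8, -2]]) + (-1)*(9)*det([[-3, -9], [-5, -2]]) + (1)*(5)*det([[-3, -8], [-5, -8]])
= -112 + 351 + -80
= 159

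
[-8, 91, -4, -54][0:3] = [-8, 91, -4]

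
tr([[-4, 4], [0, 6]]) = diagonal: (-4) + 6
= 2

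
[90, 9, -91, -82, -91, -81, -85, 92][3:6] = [-82, -91, -81]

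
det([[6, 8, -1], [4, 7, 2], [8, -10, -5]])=(1)*(6)*det([[7, 2], [-10, -5]]) + (-1)*(8)*det([[4, 2], [8, -5]]) + (1)*(-1)*det([[4, 7], [8, -10]])
= -90 + 288 + 96
= 294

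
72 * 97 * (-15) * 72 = -7542720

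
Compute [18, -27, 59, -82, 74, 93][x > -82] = keep x where x > -82: 18✓, -27✓, 59✓, -82✗, 74✓, 93✓
= [18, -27, 59, 74, 93]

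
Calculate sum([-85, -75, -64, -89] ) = -313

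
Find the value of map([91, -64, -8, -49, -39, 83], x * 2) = [182, -128, -16, -98, -78, 166]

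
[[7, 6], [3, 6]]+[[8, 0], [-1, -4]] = [[15, 6], [2, 2]]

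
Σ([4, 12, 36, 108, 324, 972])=1456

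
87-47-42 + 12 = 10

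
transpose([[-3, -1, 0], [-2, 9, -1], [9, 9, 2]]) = [[-3, -2, 9], [-1, 9, 9], [0, -1, 2]]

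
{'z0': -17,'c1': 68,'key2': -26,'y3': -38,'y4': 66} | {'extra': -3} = {'z0': -17, 'c1': 68, 'key2': -26, 'y3': -38, 'y4': 66, 'extra': -3}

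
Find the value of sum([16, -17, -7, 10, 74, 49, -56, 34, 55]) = 16 + (-17) + (-7) + 10 + 74 + 49 + (-56) + 34 + 55
= 158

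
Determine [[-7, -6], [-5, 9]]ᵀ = [[-7, -5], [-6, 9]]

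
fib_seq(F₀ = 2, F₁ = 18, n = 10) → [2, 18, 20, 38, 58, 96, 154, 250, 404, 654]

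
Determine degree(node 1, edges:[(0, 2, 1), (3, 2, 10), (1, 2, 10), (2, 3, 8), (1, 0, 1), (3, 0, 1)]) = 2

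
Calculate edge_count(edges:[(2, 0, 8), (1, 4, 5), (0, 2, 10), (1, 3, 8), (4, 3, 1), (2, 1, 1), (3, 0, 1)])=7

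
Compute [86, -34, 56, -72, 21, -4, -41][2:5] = [56, -72, 21]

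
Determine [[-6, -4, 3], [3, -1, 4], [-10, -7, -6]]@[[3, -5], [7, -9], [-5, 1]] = C[0][0] = (-6)*(3) + (-4)*(7) + (3)*(-5) = -61
C[0][1] = (-6)*(-5) + (-4)*(-9) + (3)*(1) = 69
C[1][0] = (3)*(3) + (-1)*(7) + (4)*(-5) = -18
C[1][1] = (3)*(-5) + (-1)*(-9) + (4)*(1) = -2
C[2][0] = (-10)*(3) + (-7)*(7) + (-6)*(-5) = -49
C[2][1] = (-10)*(-5) + (-7)*(-9) + (-6)*(1) = 107
= [[-61, 69], [-18, -2], [-49, 107]]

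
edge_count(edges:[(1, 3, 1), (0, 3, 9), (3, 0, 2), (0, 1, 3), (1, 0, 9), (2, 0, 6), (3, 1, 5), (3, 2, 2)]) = 8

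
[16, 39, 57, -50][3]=-50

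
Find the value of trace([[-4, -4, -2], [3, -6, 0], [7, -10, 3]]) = diagonal: (-4) + (-6) + 3
= -7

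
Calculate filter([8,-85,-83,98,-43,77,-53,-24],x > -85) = keep x where x > -85: 8✓, -85✗, -83✓, 98✓, -43✓, 77✓, -53✓, -24✓
= [8, -83, 98, -43, 77, -53, -24]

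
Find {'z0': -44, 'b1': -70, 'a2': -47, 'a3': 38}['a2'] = -47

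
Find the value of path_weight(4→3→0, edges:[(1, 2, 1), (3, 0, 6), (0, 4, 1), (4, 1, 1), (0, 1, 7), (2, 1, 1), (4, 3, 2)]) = 8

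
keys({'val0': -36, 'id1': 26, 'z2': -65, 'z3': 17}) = ['val0', 'id1', 'z2', 'z3']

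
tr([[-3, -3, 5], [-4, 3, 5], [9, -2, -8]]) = diagonal: (-3) + 3 + (-8)
= -8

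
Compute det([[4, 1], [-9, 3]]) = (4)*(3) - (1)*(-9)
= 21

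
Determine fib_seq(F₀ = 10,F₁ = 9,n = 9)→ F_2 = F_1 + F_0 = 19
F_3 = F_2 + F_1 = 28
F_4 = F_3 + F_2 = 47
...
= [10, 9, 19, 28, 47, 75, 122, 197, 319]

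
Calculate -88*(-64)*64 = 360448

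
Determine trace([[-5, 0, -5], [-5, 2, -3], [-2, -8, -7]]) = -10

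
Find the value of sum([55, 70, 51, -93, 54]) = 55 + 70 + 51 + (-93) + 54
= 137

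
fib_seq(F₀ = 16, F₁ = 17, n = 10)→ F_2 = F_1 + F_0 = 33
F_3 = F_2 + F_1 = 50
F_4 = F_3 + F_2 = 83
...
= [16, 17, 33, 50, 83, 133, 216, 349, 565, 914]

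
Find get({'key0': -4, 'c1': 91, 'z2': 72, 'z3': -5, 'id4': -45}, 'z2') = 72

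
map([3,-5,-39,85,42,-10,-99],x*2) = 3*2=6, -5*2=-10, -39*2=-78, 85*2=170, 42*2=84, -10*2=-20, -99*2=-198
= [6, -10, -78, 170, 84, -20, -198]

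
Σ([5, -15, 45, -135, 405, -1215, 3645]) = 5 + -15 + 45 + -135 + 405 + -1215 + 3645
= 2735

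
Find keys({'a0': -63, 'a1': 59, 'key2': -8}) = ['a0', 'a1', 'key2']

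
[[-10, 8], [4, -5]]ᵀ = [[-10, 4], [8, -5]]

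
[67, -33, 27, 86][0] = 67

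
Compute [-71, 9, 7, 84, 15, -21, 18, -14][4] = 15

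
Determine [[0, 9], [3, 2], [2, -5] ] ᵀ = [[0, 3, 2], [9, 2, -5]]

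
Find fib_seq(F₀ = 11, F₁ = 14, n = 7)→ F_2 = F_1 + F_0 = 25
F_3 = F_2 + F_1 = 39
F_4 = F_3 + F_2 = 64
...
= [11, 14, 25, 39, 64, 103, 167]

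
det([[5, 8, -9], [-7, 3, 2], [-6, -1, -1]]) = (1)*(5)*det([[3, 2], [-1, -1]]) + (-1)*(8)*det([[-7, 2], [-6, -1]]) + (1)*(-9)*det([[-7, 3], [-6, -1]])
= -5 + -152 + -225
= -382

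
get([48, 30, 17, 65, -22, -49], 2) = 17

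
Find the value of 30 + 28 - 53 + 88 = 93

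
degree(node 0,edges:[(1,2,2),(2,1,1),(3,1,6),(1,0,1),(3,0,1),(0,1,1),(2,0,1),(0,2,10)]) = 5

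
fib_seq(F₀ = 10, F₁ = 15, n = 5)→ F_2 = F_1 + F_0 = 25
F_3 = F_2 + F_1 = 40
F_4 = F_3 + F_2 = 65
= [10, 15, 25, 40, 65]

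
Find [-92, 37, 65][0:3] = [-92, 37, 65]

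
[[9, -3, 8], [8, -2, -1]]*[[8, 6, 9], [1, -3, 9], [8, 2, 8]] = C[0][0] = (9)*(8) + (-3)*(1) + (8)*(8) = 133
C[0][1] = (9)*(6) + (-3)*(-3) + (8)*(2) = 79
C[0][2] = (9)*(9) + (-3)*(9) + (8)*(8) = 118
C[1][0] = (8)*(8) + (-2)*(1) + (-1)*(8) = 54
C[1][1] = (8)*(6) + (-2)*(-3) + (-1)*(2) = 52
C[1][2] = (8)*(9) + (-2)*(9) + (-1)*(8) = 46
= [[133, 79, 118], [54, 52, 46]]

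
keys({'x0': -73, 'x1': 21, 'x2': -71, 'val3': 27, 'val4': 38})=['x0', 'x1', 'x2', 'val3', 'val4']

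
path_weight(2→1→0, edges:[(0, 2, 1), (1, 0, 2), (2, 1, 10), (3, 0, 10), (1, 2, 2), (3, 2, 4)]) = w(2→1)=10 + w(1→0)=2
= 12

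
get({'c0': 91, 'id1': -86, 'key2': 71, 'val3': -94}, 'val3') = -94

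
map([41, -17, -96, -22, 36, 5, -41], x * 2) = [82, -34, -192, -44, 72, 10, -82]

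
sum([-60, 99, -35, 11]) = (-60) + 99 + (-35) + 11
= 15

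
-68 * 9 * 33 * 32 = -646272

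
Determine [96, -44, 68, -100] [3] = -100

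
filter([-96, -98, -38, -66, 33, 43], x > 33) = keep x where x > 33: -96✗, -98✗, -38✗, -66✗, 33✗, 43✓
= [43]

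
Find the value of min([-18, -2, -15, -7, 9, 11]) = -18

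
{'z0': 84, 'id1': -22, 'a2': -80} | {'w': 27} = {'z0': 84, 'id1': -22, 'a2': -80, 'w': 27}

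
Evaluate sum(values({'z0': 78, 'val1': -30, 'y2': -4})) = 44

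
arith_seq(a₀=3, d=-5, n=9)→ [3, -2, -7, -12, -17, -22, -27, -32, -37]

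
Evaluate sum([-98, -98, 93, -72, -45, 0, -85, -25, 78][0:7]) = slice → [-98, -98, 93, -72, -45, 0, -85]
(-98) + (-98) + 93 + (-72) + (-45) + 0 + (-85)
= -305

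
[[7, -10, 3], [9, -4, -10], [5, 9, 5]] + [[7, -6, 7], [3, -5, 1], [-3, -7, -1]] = [[14, -16, 10], [12, -9, -9], [2, 2, 4]]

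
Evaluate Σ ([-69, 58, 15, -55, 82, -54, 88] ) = 65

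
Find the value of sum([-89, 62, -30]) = -57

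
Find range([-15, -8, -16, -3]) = 13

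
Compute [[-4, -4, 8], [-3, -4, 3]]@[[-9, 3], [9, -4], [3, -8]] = C[0][0] = (-4)*(-9) + (-4)*(9) + (8)*(3) = 24
C[0][1] = (-4)*(3) + (-4)*(-4) + (8)*(-8) = -60
C[1][0] = (-3)*(-9) + (-4)*(9) + (3)*(3) = 0
C[1][1] = (-3)*(3) + (-4)*(-4) + (3)*(-8) = -17
= [[24, -60], [0, -17]]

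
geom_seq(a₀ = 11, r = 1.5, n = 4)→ [11.0, 16.5, 24.75, 37.125]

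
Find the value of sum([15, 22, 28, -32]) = 33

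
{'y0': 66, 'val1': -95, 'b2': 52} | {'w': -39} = {'y0': 66, 'val1': -95, 'b2': 52, 'w': -39}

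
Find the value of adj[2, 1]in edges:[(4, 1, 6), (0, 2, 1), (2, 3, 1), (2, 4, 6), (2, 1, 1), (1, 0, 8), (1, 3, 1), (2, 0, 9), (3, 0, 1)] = 1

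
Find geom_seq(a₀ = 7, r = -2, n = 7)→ [7, -14, 28, -56, 112, -224, 448]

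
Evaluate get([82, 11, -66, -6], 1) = 11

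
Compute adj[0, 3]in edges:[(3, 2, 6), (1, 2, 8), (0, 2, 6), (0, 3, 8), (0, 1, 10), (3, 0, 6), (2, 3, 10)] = 8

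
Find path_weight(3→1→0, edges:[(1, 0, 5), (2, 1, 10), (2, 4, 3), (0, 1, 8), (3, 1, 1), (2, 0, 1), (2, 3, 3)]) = 6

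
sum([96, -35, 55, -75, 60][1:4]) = -55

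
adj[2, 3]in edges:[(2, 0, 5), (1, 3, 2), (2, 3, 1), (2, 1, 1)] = 1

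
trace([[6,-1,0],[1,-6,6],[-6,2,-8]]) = -8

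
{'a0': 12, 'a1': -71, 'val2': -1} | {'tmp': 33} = {'a0': 12, 'a1': -71, 'val2': -1, 'tmp': 33}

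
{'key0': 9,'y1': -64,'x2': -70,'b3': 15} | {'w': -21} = {'key0': 9, 'y1': -64, 'x2': -70, 'b3': 15, 'w': -21}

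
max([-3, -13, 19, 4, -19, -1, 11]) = 19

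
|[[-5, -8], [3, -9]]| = 69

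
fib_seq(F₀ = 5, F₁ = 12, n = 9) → [5, 12, 17, 29, 46, 75, 121, 196, 317]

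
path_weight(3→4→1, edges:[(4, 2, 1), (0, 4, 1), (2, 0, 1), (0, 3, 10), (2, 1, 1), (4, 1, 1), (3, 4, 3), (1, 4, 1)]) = w(3→4)=3 + w(4→1)=1
= 4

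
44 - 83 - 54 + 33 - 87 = -147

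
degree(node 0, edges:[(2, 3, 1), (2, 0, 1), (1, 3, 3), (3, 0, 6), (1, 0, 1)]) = incident: (2,0), (3,0), (1,0)
= 3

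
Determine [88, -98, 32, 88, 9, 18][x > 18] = keep x where x > 18: 88✓, -98✗, 32✓, 88✓, 9✗, 18✗
= [88, 32, 88]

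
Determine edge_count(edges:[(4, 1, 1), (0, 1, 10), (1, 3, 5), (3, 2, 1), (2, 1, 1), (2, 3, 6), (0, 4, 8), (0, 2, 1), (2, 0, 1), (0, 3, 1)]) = 10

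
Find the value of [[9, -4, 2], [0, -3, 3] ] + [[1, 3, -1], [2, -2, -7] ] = [[10, -1, 1], [2, -5, -4]]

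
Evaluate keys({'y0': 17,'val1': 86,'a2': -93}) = ['y0', 'val1', 'a2']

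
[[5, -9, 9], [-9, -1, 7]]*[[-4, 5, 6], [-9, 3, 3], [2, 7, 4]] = C[0][0] = (5)*(-4) + (-9)*(-9) + (9)*(2) = 79
C[0][1] = (5)*(5) + (-9)*(3) + (9)*(7) = 61
C[0][2] = (5)*(6) + (-9)*(3) + (9)*(4) = 39
C[1][0] = (-9)*(-4) + (-1)*(-9) + (7)*(2) = 59
C[1][1] = (-9)*(5) + (-1)*(3) + (7)*(7) = 1
C[1][2] = (-9)*(6) + (-1)*(3) + (7)*(4) = -29
= [[79, 61, 39], [59, 1, -29]]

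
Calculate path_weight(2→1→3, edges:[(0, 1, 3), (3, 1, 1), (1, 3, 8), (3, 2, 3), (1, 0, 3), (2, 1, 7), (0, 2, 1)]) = w(2→1)=7 + w(1→3)=8
= 15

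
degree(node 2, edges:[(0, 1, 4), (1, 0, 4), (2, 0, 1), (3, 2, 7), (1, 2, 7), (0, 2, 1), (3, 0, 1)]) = incident: (2,0), (3,2), (1,2), (0,2)
= 4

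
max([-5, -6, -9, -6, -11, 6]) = 6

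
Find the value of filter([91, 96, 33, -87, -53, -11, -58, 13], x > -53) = keep x where x > -53: 91✓, 96✓, 33✓, -87✗, -53✗, -11✓, -58✗, 13✓
= [91, 96, 33, -11, 13]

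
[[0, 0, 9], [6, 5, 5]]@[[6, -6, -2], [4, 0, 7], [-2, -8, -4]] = [[-18, -72, -36], [46, -76, 3]]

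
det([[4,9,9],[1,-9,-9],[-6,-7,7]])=(1)*(4)*det([[-9, -9], [-7, 7]]) + (-1)*(9)*det([[1, -9], [-6, 7]]) + (1)*(9)*det([[1, -9], [-6, -7]])
= -504 + 423 + -549
= -630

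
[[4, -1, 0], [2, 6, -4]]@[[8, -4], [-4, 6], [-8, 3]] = C[0][0] = (4)*(8) + (-1)*(-4) + (0)*(-8) = 36
C[0][1] = (4)*(-4) + (-1)*(6) + (0)*(3) = -22
C[1][0] = (2)*(8) + (6)*(-4) + (-4)*(-8) = 24
C[1][1] = (2)*(-4) + (6)*(6) + (-4)*(3) = 16
= [[36, -22], [24, 16]]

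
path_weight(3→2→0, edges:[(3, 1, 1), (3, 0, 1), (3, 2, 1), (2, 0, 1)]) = w(3→2)=1 + w(2→0)=1
= 2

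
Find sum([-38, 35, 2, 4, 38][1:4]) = slice → [35, 2, 4]
35 + 2 + 4
= 41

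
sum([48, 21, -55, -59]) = 48 + 21 + (-55) + (-59)
= -45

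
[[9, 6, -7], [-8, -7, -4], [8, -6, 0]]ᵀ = [[9, -8, 8], [6, -7, -6], [-7, -4, 0]]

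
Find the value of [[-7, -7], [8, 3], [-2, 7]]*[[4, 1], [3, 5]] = [[-49, -42], [41, 23], [13, 33]]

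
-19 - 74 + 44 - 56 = -105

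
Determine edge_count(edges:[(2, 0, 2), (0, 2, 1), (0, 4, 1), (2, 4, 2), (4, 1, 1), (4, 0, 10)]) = 6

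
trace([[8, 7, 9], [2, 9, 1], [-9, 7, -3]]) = diagonal: 8 + 9 + (-3)
= 14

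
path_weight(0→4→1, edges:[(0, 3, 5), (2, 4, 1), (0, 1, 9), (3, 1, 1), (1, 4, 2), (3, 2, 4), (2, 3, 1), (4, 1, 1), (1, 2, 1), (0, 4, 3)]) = 4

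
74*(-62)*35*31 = -4977980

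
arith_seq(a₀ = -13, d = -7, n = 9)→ [-13, -20, -27, -34, -41, -48, -55, -62, -69]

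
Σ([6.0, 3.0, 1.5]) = 6.0 + 3.0 + 1.5
= 10.5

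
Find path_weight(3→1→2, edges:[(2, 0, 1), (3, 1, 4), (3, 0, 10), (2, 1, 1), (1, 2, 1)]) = 5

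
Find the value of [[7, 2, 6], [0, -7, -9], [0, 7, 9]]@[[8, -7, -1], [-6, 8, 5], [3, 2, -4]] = C[0][0] = (7)*(8) + (2)*(-6) + (6)*(3) = 62
C[0][1] = (7)*(-7) + (2)*(8) + (6)*(2) = -21
C[0][2] = (7)*(-1) + (2)*(5) + (6)*(-4) = -21
C[1][0] = (0)*(8) + (-7)*(-6) + (-9)*(3) = 15
C[1][1] = (0)*(-7) + (-7)*(8) + (-9)*(2) = -74
C[1][2] = (0)*(-1) + (-7)*(5) + (-9)*(-4) = 1
... (3 more cells)
= [[62, -21, -21], [15, -74, 1], [-15, 74, -1]]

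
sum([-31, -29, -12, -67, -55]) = (-31) + (-29) + (-12) + (-67) + (-55)
= -194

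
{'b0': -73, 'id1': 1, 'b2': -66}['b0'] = -73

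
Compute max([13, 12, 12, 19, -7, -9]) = 19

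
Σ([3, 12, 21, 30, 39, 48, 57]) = 210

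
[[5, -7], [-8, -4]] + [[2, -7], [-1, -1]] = [[7, -14], [-9, -5]]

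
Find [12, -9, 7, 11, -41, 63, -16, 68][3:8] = [11, -41, 63, -16, 68]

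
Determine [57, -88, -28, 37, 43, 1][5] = 1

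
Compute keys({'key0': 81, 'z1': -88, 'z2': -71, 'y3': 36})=['key0', 'z1', 'z2', 'y3']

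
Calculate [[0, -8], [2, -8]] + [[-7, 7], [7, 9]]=[[-7, -1], [9, 1]]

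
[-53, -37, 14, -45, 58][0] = -53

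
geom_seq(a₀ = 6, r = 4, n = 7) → a_0 = 6*4^0 = 6
a_1 = 6*4^1 = 24
a_2 = 6*4^2 = 96
...
= [6, 24, 96, 384, 1536, 6144, 24576]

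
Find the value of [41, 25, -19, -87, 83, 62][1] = 25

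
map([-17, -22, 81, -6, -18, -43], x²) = [289, 484, 6561, 36, 324, 1849]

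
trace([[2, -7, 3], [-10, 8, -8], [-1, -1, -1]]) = 9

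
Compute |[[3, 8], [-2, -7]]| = -5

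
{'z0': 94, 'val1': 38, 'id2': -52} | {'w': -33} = {'z0': 94, 'val1': 38, 'id2': -52, 'w': -33}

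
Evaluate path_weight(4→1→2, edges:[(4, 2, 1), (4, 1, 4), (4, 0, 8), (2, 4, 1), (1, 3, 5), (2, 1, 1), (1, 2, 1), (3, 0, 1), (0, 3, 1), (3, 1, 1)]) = 5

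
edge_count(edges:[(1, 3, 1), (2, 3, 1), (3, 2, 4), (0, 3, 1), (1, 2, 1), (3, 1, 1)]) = 6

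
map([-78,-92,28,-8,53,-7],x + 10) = -78+10=-68, -92+10=-82, 28+10=38, -8+10=2, 53+10=63, -7+10=3
= [-68, -82, 38, 2, 63, 3]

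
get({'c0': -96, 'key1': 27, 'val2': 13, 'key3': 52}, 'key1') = 27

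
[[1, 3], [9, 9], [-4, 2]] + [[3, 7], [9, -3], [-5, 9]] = [[4, 10], [18, 6], [-9, 11]]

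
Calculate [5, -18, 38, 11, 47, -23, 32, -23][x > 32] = keep x where x > 32: 5✗, -18✗, 38✓, 11✗, 47✓, -23✗, 32✗, -23✗
= [38, 47]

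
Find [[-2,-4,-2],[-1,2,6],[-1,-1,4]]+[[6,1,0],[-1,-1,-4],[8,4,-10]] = [[4, -3, -2], [-2, 1, 2], [7, 3, -6]]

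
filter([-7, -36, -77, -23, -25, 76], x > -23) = keep x where x > -23: -7✓, -36✗, -77✗, -23✗, -25✗, 76✓
= [-7, 76]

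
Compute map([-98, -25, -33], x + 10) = -98+10=-88, -25+10=-15, -33+10=-23
= [-88, -15, -23]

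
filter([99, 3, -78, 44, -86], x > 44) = [99]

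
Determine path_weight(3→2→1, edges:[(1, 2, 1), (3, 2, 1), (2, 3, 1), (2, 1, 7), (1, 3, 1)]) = w(3→2)=1 + w(2→1)=7
= 8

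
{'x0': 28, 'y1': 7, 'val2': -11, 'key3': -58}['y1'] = 7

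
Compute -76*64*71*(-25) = 8633600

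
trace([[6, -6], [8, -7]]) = diagonal: 6 + (-7)
= -1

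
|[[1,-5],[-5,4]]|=-21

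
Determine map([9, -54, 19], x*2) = [18, -108, 38]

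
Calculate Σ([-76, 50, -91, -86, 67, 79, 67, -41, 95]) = 64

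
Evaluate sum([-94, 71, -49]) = -72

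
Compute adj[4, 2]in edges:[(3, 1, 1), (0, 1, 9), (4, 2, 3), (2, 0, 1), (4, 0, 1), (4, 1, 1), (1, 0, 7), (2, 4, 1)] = 3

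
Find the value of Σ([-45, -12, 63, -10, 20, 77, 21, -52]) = 62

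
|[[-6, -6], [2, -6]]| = (-6)*(-6) - (-6)*(2)
= 48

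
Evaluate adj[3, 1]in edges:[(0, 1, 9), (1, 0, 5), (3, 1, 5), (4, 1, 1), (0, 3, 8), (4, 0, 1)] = 5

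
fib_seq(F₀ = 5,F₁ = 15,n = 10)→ [5, 15, 20, 35, 55, 90, 145, 235, 380, 615]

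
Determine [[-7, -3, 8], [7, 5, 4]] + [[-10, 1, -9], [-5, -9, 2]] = [[-17, -2, -1], [2, -4, 6]]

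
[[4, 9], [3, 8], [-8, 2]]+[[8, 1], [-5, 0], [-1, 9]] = [[12, 10], [-2, 8], [-9, 11]]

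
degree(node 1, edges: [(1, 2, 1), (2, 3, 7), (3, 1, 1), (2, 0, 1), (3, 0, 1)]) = 2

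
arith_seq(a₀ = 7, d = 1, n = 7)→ [7, 8, 9, 10, 11, 12, 13]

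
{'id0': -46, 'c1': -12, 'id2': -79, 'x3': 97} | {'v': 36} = {'id0': -46, 'c1': -12, 'id2': -79, 'x3': 97, 'v': 36}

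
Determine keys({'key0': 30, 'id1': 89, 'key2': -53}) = ['key0', 'id1', 'key2']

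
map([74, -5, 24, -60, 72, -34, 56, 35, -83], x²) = [5476, 25, 576, 3600, 5184, 1156, 3136, 1225, 6889]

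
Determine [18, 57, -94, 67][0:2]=[18, 57]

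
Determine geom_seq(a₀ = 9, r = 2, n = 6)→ [9, 18, 36, 72, 144, 288]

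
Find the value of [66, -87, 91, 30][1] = -87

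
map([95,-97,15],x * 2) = [190, -194, 30]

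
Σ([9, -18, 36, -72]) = 9 + -18 + 36 + -72
= -45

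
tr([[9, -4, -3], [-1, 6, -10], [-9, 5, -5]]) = diagonal: 9 + 6 + (-5)
= 10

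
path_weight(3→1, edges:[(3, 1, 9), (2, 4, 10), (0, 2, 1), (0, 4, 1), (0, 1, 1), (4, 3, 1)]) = 9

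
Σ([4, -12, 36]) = 28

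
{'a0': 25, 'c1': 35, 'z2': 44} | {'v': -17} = {'a0': 25, 'c1': 35, 'z2': 44, 'v': -17}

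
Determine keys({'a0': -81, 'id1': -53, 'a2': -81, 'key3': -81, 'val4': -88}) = ['a0', 'id1', 'a2', 'key3', 'val4']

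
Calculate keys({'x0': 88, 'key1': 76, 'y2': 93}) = ['x0', 'key1', 'y2']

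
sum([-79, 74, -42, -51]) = -98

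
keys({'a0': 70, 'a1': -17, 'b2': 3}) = ['a0', 'a1', 'b2']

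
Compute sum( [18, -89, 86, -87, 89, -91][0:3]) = slice → [18, -89, 86]
18 + (-89) + 86
= 15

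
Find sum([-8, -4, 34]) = (-8) + (-4) + 34
= 22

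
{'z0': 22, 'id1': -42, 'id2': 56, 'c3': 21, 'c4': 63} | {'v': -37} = {'z0': 22, 'id1': -42, 'id2': 56, 'c3': 21, 'c4': 63, 'v': -37}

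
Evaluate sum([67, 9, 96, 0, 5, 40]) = 217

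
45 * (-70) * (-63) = 198450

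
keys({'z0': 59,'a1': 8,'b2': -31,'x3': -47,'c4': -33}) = ['z0', 'a1', 'b2', 'x3', 'c4']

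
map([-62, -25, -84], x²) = (-62)²=3844, (-25)²=625, (-84)²=7056
= [3844, 625, 7056]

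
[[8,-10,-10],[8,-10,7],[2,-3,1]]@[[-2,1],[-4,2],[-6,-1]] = C[0][0] = (8)*(-2) + (-10)*(-4) + (-10)*(-6) = 84
C[0][1] = (8)*(1) + (-10)*(2) + (-10)*(-1) = -2
C[1][0] = (8)*(-2) + (-10)*(-4) + (7)*(-6) = -18
C[1][1] = (8)*(1) + (-10)*(2) + (7)*(-1) = -19
C[2][0] = (2)*(-2) + (-3)*(-4) + (1)*(-6) = 2
C[2][1] = (2)*(1) + (-3)*(2) + (1)*(-1) = -5
= [[84, -2], [-18, -19], [2, -5]]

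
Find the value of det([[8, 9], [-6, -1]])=46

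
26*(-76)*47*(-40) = 3714880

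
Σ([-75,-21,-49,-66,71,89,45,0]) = -6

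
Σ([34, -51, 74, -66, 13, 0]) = 34 + (-51) + 74 + (-66) + 13 + 0
= 4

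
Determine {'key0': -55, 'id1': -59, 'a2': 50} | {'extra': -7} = {'key0': -55, 'id1': -59, 'a2': 50, 'extra': -7}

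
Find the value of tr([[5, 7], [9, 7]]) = 12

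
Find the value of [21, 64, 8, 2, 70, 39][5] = 39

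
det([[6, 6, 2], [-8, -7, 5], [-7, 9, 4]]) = (1)*(6)*det([[-7, 5], [9, 4]]) + (-1)*(6)*det([[-8, 5], [-7, 4]]) + (1)*(2)*det([[-8, -7], [-7, 9]])
= -438 + -18 + -242
= -698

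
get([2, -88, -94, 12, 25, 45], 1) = -88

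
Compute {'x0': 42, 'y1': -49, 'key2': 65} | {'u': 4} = {'x0': 42, 'y1': -49, 'key2': 65, 'u': 4}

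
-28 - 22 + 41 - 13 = -22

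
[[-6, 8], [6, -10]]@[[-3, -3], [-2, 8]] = [[2, 82], [2, -98]]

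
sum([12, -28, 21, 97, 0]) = 12 + (-28) + 21 + 97 + 0
= 102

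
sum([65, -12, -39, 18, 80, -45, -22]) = 45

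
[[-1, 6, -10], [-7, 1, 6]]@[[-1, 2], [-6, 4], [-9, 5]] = C[0][0] = (-1)*(-1) + (6)*(-6) + (-10)*(-9) = 55
C[0][1] = (-1)*(2) + (6)*(4) + (-10)*(5) = -28
C[1][0] = (-7)*(-1) + (1)*(-6) + (6)*(-9) = -53
C[1][1] = (-7)*(2) + (1)*(4) + (6)*(5) = 20
= [[55, -28], [-53, 20]]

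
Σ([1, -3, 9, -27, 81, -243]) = -182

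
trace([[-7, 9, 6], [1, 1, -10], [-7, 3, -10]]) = -16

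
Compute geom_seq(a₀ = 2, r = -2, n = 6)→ a_0 = 2*(-2)^0 = 2
a_1 = 2*(-2)^1 = -4
a_2 = 2*(-2)^2 = 8
...
= [2, -4, 8, -16, 32, -64]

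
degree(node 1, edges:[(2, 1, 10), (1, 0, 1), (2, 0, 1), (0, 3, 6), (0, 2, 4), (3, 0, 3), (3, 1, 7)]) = 3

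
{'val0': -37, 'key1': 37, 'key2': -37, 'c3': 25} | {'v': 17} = {'val0': -37, 'key1': 37, 'key2': -37, 'c3': 25, 'v': 17}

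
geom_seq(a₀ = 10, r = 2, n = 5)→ [10, 20, 40, 80, 160]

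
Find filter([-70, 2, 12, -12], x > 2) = [12]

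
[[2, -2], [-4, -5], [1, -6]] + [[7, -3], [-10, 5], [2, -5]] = [[9, -5], [-14, 0], [3, -11]]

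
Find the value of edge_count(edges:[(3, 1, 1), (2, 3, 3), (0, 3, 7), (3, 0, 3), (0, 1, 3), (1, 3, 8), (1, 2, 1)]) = 7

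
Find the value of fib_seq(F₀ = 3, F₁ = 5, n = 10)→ [3, 5, 8, 13, 21, 34, 55, 89, 144, 233]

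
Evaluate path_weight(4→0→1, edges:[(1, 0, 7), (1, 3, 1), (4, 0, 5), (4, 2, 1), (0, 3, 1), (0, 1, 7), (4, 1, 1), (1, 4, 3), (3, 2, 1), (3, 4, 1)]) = w(4→0)=5 + w(0→1)=7
= 12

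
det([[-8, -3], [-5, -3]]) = 9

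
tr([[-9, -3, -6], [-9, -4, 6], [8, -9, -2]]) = -15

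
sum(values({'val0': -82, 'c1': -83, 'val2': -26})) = -191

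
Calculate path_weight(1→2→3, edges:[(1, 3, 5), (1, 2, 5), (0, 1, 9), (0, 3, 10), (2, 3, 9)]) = w(1→2)=5 + w(2→3)=9
= 14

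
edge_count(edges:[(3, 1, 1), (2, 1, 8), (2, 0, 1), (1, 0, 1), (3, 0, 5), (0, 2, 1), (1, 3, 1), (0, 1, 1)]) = 8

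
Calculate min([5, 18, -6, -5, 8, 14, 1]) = -6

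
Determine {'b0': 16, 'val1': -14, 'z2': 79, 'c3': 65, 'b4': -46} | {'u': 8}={'b0': 16, 'val1': -14, 'z2': 79, 'c3': 65, 'b4': -46, 'u': 8}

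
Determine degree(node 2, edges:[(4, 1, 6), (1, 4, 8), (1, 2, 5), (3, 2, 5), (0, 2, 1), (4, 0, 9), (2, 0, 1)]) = incident: (1,2), (3,2), (0,2), (2,0)
= 4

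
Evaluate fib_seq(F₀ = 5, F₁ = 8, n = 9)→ F_2 = F_1 + F_0 = 13
F_3 = F_2 + F_1 = 21
F_4 = F_3 + F_2 = 34
...
= [5, 8, 13, 21, 34, 55, 89, 144, 233]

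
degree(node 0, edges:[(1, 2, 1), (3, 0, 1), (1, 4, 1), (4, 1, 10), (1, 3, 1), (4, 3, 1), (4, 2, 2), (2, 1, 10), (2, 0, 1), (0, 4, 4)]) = 3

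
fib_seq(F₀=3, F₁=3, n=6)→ [3, 3, 6, 9, 15, 24]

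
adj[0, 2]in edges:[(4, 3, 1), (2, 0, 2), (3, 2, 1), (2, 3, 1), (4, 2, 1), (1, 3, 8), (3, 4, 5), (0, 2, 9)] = 9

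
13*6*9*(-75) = -52650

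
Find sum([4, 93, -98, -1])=-2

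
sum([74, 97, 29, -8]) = 192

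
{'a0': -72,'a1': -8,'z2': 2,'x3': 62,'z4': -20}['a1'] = -8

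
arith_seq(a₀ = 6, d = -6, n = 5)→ a_0 = 6 + 0*-6 = 6
a_1 = 6 + 1*-6 = 0
a_2 = 6 + 2*-6 = -6
...
= [6, 0, -6, -12, -18]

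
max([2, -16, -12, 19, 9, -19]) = 19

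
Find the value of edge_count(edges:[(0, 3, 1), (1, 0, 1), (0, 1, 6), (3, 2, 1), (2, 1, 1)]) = 5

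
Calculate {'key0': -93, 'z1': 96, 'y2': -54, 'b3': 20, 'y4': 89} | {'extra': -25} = {'key0': -93, 'z1': 96, 'y2': -54, 'b3': 20, 'y4': 89, 'extra': -25}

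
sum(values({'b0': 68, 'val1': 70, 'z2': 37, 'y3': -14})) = 161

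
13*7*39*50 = 177450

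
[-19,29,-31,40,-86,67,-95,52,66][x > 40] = keep x where x > 40: -19✗, 29✗, -31✗, 40✗, -86✗, 67✓, -95✗, 52✓, 66✓
= [67, 52, 66]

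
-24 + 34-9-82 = -81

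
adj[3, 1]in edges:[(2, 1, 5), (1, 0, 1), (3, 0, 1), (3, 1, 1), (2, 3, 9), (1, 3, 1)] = 1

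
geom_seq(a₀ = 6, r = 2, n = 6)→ a_0 = 6*2^0 = 6
a_1 = 6*2^1 = 12
a_2 = 6*2^2 = 24
...
= [6, 12, 24, 48, 96, 192]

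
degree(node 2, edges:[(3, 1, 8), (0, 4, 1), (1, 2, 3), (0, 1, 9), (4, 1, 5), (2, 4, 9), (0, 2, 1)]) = 3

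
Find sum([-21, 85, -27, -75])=-38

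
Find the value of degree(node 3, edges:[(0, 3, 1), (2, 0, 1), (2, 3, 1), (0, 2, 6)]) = 2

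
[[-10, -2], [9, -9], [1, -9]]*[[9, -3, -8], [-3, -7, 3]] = [[-84, 44, 74], [108, 36, -99], [36, 60, -35]]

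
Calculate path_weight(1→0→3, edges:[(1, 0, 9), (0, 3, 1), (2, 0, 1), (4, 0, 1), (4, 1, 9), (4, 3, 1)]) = 10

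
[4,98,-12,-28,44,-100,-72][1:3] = [98, -12]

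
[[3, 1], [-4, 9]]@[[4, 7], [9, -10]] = [[21, 11], [65, -118]]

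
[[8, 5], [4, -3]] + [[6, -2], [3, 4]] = [[14, 3], [7, 1]]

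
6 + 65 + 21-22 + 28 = 98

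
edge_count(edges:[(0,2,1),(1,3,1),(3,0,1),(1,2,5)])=4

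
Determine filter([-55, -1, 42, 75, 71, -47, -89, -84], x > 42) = [75, 71]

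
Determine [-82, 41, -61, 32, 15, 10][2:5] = [-61, 32, 15]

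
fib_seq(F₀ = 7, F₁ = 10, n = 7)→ [7, 10, 17, 27, 44, 71, 115]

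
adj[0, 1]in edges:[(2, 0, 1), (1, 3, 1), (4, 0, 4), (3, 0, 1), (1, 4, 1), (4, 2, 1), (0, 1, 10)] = 10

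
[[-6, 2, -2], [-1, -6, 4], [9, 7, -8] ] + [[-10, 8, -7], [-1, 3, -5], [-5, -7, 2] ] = [[-16, 10, -9], [-2, -3, -1], [4, 0, -6]]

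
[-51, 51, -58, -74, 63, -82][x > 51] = keep x where x > 51: -51✗, 51✗, -58✗, -74✗, 63✓, -82✗
= [63]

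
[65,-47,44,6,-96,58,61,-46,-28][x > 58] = keep x where x > 58: 65✓, -47✗, 44✗, 6✗, -96✗, 58✗, 61✓, -46✗, -28✗
= [65, 61]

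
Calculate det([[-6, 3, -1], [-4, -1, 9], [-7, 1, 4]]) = (1)*(-6)*det([[-1, 9], [1, 4]]) + (-1)*(3)*det([[-4, 9], [-7, 4]]) + (1)*(-1)*det([[-4, -1], [-7, 1]])
= 78 + -141 + 11
= -52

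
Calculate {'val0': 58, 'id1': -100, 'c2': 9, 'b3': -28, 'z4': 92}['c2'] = 9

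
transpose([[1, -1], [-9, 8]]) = [[1, -9], [-1, 8]]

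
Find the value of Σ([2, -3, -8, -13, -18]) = -40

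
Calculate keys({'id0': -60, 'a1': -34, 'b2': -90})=['id0', 'a1', 'b2']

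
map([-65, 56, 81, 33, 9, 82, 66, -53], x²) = [4225, 3136, 6561, 1089, 81, 6724, 4356, 2809]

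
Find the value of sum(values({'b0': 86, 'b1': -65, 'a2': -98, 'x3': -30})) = 86 + (-65) + (-98) + (-30)
= -107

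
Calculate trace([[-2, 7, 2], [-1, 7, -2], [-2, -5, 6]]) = diagonal: (-2) + 7 + 6
= 11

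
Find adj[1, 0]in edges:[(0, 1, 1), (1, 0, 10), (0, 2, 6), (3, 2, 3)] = 10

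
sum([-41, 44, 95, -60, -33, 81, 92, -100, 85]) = 163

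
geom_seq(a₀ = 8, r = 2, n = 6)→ a_0 = 8*2^0 = 8
a_1 = 8*2^1 = 16
a_2 = 8*2^2 = 32
...
= [8, 16, 32, 64, 128, 256]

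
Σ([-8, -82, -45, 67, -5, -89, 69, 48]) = (-8) + (-82) + (-45) + 67 + (-5) + (-89) + 69 + 48
= -45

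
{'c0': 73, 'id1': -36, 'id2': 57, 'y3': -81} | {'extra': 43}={'c0': 73, 'id1': -36, 'id2': 57, 'y3': -81, 'extra': 43}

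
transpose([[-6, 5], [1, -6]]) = [[-6, 1], [5, -6]]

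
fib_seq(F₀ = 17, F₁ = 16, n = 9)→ F_2 = F_1 + F_0 = 33
F_3 = F_2 + F_1 = 49
F_4 = F_3 + F_2 = 82
...
= [17, 16, 33, 49, 82, 131, 213, 344, 557]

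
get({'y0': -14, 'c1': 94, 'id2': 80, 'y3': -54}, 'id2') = 80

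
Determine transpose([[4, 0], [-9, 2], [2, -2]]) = [[4, -9, 2], [0, 2, -2]]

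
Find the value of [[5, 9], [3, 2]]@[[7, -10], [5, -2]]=C[0][0] = (5)*(7) + (9)*(5) = 80
C[0][1] = (5)*(-10) + (9)*(-2) = -68
C[1][0] = (3)*(7) + (2)*(5) = 31
C[1][1] = (3)*(-10) + (2)*(-2) = -34
= [[80, -68], [31, -34]]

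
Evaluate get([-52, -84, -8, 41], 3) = 41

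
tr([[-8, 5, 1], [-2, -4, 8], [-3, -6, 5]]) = -7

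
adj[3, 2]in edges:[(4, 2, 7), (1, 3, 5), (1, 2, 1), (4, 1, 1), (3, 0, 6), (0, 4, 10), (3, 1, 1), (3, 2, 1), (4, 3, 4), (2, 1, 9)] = 1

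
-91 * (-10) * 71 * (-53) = -3424330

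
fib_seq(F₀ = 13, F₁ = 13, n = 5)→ [13, 13, 26, 39, 65]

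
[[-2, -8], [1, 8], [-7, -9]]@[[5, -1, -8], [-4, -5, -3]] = C[0][0] = (-2)*(5) + (-8)*(-4) = 22
C[0][1] = (-2)*(-1) + (-8)*(-5) = 42
C[0][2] = (-2)*(-8) + (-8)*(-3) = 40
C[1][0] = (1)*(5) + (8)*(-4) = -27
C[1][1] = (1)*(-1) + (8)*(-5) = -41
C[1][2] = (1)*(-8) + (8)*(-3) = -32
... (3 more cells)
= [[22, 42, 40], [-27, -41, -32], [1, 52, 83]]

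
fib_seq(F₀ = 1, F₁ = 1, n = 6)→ [1, 1, 2, 3, 5, 8]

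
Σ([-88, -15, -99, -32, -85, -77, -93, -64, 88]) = -465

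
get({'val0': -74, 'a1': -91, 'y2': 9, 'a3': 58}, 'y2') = 9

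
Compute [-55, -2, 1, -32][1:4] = [-2, 1, -32]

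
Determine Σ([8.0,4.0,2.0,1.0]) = 15.0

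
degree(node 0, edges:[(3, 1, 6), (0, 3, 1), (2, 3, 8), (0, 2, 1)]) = incident: (0,3), (0,2)
= 2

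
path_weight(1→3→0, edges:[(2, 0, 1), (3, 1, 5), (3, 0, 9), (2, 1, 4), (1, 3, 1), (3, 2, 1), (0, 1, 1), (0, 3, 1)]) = w(1→3)=1 + w(3→0)=9
= 10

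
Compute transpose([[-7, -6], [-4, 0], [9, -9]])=[[-7, -4, 9], [-6, 0, -9]]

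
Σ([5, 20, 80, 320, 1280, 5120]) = 6825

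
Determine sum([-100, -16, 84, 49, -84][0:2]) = -116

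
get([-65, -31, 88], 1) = -31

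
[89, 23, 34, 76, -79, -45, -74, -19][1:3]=[23, 34]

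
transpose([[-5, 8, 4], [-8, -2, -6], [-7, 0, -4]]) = [[-5, -8, -7], [8, -2, 0], [4, -6, -4]]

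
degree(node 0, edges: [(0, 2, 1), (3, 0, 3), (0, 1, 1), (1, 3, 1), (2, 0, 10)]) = 4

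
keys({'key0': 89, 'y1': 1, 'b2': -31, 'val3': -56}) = ['key0', 'y1', 'b2', 'val3']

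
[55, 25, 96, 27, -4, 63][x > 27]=keep x where x > 27: 55✓, 25✗, 96✓, 27✗, -4✗, 63✓
= [55, 96, 63]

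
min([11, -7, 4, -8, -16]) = -16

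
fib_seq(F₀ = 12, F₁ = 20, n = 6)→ F_2 = F_1 + F_0 = 32
F_3 = F_2 + F_1 = 52
F_4 = F_3 + F_2 = 84
...
= [12, 20, 32, 52, 84, 136]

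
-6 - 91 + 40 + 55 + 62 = 60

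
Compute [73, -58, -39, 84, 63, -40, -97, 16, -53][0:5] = [73, -58, -39, 84, 63]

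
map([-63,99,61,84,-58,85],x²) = (-63)²=3969, (99)²=9801, (61)²=3721, (84)²=7056, (-58)²=3364, (85)²=7225
= [3969, 9801, 3721, 7056, 3364, 7225]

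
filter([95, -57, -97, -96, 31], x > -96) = keep x where x > -96: 95✓, -57✓, -97✗, -96✗, 31✓
= [95, -57, 31]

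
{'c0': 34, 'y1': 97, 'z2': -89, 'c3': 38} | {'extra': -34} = {'c0': 34, 'y1': 97, 'z2': -89, 'c3': 38, 'extra': -34}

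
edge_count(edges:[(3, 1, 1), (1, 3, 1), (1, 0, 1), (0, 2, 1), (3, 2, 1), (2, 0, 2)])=6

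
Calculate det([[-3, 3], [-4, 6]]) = -6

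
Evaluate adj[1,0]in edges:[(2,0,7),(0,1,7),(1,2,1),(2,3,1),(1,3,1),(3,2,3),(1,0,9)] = 9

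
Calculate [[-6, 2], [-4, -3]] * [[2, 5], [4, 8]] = [[-4, -14], [-20, -44]]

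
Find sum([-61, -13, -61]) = -135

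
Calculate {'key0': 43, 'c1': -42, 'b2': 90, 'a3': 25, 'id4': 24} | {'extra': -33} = {'key0': 43, 'c1': -42, 'b2': 90, 'a3': 25, 'id4': 24, 'extra': -33}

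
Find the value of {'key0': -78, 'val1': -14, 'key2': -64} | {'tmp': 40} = {'key0': -78, 'val1': -14, 'key2': -64, 'tmp': 40}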